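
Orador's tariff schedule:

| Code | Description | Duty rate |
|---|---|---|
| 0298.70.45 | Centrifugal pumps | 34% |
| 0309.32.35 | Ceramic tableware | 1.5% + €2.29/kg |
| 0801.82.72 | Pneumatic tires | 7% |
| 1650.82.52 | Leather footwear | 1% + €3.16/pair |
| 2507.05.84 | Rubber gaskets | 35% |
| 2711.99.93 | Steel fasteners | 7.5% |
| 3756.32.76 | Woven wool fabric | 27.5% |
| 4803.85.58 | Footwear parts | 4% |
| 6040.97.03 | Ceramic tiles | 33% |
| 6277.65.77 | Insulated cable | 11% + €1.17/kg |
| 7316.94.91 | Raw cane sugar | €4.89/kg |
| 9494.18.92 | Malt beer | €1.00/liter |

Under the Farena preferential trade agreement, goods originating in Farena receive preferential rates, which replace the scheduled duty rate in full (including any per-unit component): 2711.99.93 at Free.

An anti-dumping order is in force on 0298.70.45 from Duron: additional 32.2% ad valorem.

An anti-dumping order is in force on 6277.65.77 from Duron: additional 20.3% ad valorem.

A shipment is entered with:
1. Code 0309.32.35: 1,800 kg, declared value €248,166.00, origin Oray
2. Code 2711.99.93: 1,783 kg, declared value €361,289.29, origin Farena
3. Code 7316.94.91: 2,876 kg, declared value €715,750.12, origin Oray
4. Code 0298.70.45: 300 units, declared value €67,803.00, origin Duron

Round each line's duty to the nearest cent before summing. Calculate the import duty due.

Line 1 (0309.32.35, Oray, 1,800 kg, €248,166.00):
Base rate for 0309.32.35 is 1.5% + €2.29/kg.
Duty = €248,166.00 × 1.5% + 1,800 × €2.29 = €7,844.49.
Line 2 (2711.99.93, Farena, 1,783 kg, €361,289.29):
Base rate for 2711.99.93 is 7.5%.
Origin Farena qualifies under the Orador–Farena agreement and 2711.99.93 is covered: preferential rate Free applies instead.
Duty = €361,289.29 × 0% = €0.00.
Line 3 (7316.94.91, Oray, 2,876 kg, €715,750.12):
Base rate for 7316.94.91 is €4.89/kg.
Duty = 2,876 × €4.89 = €14,063.64.
Line 4 (0298.70.45, Duron, 300 units, €67,803.00):
Base rate for 0298.70.45 is 34%.
Additional duty on 0298.70.45 from Duron: +32.2%. Applied ad valorem rate: 34% + 32.2% = 66.2%.
Duty = €67,803.00 × 66.2% = €44,885.59.
Total = €7,844.49 + €0.00 + €14,063.64 + €44,885.59 = €66,793.72.

€66,793.72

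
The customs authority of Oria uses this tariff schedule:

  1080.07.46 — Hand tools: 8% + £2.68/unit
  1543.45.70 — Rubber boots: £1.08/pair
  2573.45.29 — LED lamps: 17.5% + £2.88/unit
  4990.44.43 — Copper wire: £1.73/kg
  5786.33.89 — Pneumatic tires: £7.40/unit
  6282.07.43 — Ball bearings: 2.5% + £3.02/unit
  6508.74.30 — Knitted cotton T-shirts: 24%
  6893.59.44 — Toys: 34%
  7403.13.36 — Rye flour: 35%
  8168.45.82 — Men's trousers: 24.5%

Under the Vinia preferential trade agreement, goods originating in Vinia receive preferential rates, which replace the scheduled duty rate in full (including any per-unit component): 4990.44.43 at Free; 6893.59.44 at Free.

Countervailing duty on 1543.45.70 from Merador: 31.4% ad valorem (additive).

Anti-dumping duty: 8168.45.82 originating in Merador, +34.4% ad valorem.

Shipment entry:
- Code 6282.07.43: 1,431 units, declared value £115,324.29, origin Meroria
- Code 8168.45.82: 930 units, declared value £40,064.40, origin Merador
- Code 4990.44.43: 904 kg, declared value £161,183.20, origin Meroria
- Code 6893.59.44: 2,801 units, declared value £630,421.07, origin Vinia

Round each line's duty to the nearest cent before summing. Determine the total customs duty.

£32,366.58

Line 1 (6282.07.43, Meroria, 1,431 units, £115,324.29):
Base rate for 6282.07.43 is 2.5% + £3.02/unit.
Duty = £115,324.29 × 2.5% + 1,431 × £3.02 = £7,204.73.
Line 2 (8168.45.82, Merador, 930 units, £40,064.40):
Base rate for 8168.45.82 is 24.5%.
Additional duty on 8168.45.82 from Merador: +34.4%. Applied ad valorem rate: 24.5% + 34.4% = 58.9%.
Duty = £40,064.40 × 58.9% = £23,597.93.
Line 3 (4990.44.43, Meroria, 904 kg, £161,183.20):
Base rate for 4990.44.43 is £1.73/kg.
4990.44.43 has an FTA preferential rate, but origin Meroria is not Vinia; base rate stands.
Duty = 904 × £1.73 = £1,563.92.
Line 4 (6893.59.44, Vinia, 2,801 units, £630,421.07):
Base rate for 6893.59.44 is 34%.
Origin Vinia qualifies under the Oria–Vinia agreement and 6893.59.44 is covered: preferential rate Free applies instead.
Duty = £630,421.07 × 0% = £0.00.
Total = £7,204.73 + £23,597.93 + £1,563.92 + £0.00 = £32,366.58.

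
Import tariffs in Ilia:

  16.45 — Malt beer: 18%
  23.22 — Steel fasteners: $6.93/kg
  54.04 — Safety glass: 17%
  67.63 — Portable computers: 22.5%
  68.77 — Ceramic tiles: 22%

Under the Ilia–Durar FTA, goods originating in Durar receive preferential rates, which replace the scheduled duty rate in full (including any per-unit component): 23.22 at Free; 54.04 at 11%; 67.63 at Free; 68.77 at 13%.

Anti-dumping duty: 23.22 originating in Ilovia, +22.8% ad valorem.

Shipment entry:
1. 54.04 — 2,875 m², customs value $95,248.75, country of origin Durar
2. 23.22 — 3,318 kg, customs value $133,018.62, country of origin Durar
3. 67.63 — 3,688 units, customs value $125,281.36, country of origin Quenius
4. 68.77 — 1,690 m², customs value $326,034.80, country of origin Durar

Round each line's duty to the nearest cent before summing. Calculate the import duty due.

Line 1 (54.04, Durar, 2,875 m², $95,248.75):
Base rate for 54.04 is 17%.
Origin Durar qualifies under the Ilia–Durar agreement and 54.04 is covered: preferential rate 11% applies instead.
Duty = $95,248.75 × 11% = $10,477.36.
Line 2 (23.22, Durar, 3,318 kg, $133,018.62):
Base rate for 23.22 is $6.93/kg.
Origin Durar qualifies under the Ilia–Durar agreement and 23.22 is covered: preferential rate Free applies instead.
The additional-duty order on 23.22 targets Ilovia, not Durar; it does not apply.
Duty = $133,018.62 × 0% = $0.00.
Line 3 (67.63, Quenius, 3,688 units, $125,281.36):
Base rate for 67.63 is 22.5%.
67.63 has an FTA preferential rate, but origin Quenius is not Durar; base rate stands.
Duty = $125,281.36 × 22.5% = $28,188.31.
Line 4 (68.77, Durar, 1,690 m², $326,034.80):
Base rate for 68.77 is 22%.
Origin Durar qualifies under the Ilia–Durar agreement and 68.77 is covered: preferential rate 13% applies instead.
Duty = $326,034.80 × 13% = $42,384.52.
Total = $10,477.36 + $0.00 + $28,188.31 + $42,384.52 = $81,050.19.

$81,050.19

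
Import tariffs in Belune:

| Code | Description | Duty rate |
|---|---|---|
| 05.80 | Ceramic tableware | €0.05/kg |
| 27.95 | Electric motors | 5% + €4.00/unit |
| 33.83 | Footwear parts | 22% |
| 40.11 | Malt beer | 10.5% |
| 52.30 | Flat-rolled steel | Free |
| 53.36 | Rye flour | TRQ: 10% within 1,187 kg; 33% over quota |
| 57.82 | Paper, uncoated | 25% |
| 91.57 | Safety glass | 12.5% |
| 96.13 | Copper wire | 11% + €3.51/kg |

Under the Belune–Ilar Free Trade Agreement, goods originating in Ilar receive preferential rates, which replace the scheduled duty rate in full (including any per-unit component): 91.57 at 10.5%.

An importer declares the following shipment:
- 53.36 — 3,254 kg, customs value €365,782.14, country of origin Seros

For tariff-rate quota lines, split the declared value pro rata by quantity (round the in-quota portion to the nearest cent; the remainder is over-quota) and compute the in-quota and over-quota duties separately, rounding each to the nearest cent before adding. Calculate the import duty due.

Line 1 (53.36, Seros, 3,254 kg, €365,782.14):
Code 53.36 is under a tariff-rate quota (threshold 1,187 kg). In-quota: 1,187 kg at 10%; over-quota: 2,067 kg at 33%.
Pro-rata value split: in-quota = €365,782.14 × 1,187/3,254 = €133,430.67; over-quota = €365,782.14 − €133,430.67 = €232,351.47.
In-quota duty = €133,430.67 × 10% = €13,343.07. Over-quota duty = €232,351.47 × 33% = €76,675.99.
Line duty = €13,343.07 + €76,675.99 = €90,019.06.

€90,019.06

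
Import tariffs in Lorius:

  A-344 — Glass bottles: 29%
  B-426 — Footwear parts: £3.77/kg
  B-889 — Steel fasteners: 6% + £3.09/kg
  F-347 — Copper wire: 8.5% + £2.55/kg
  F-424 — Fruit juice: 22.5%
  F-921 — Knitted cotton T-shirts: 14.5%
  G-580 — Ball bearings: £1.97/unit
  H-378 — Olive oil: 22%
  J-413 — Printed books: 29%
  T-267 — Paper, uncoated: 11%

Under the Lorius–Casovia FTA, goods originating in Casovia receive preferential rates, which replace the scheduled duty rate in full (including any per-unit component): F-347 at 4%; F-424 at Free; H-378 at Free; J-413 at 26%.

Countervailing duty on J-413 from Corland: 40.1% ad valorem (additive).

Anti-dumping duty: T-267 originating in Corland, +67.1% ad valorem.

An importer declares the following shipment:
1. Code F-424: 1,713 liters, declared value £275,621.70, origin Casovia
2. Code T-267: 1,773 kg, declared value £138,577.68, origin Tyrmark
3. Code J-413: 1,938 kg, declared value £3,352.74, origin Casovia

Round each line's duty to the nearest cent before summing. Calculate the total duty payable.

£16,115.25

Line 1 (F-424, Casovia, 1,713 liters, £275,621.70):
Base rate for F-424 is 22.5%.
Origin Casovia qualifies under the Lorius–Casovia agreement and F-424 is covered: preferential rate Free applies instead.
Duty = £275,621.70 × 0% = £0.00.
Line 2 (T-267, Tyrmark, 1,773 kg, £138,577.68):
Base rate for T-267 is 11%.
The additional-duty order on T-267 targets Corland, not Tyrmark; it does not apply.
Duty = £138,577.68 × 11% = £15,243.54.
Line 3 (J-413, Casovia, 1,938 kg, £3,352.74):
Base rate for J-413 is 29%.
Origin Casovia qualifies under the Lorius–Casovia agreement and J-413 is covered: preferential rate 26% applies instead.
The additional-duty order on J-413 targets Corland, not Casovia; it does not apply.
Duty = £3,352.74 × 26% = £871.71.
Total = £0.00 + £15,243.54 + £871.71 = £16,115.25.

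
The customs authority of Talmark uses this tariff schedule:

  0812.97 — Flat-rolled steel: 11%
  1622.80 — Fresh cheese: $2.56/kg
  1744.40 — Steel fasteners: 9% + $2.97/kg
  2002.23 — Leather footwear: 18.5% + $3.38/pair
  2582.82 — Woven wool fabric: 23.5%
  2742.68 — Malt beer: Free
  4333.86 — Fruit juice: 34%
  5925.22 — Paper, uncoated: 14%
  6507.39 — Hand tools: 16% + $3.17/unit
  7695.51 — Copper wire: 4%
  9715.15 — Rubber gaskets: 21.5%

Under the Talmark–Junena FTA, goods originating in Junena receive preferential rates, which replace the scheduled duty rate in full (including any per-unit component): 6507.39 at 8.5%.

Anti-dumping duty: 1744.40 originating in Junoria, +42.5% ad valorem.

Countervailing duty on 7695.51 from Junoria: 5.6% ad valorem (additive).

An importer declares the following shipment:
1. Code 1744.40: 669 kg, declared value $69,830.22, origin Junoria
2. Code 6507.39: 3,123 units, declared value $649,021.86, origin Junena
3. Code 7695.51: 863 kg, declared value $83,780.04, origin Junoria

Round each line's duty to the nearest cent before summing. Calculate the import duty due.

$101,159.23

Line 1 (1744.40, Junoria, 669 kg, $69,830.22):
Base rate for 1744.40 is 9% + $2.97/kg.
Additional duty on 1744.40 from Junoria: +42.5%. Applied ad valorem rate: 9% + 42.5% = 51.5%.
Duty = $69,830.22 × 51.5% + 669 × $2.97 = $37,949.49.
Line 2 (6507.39, Junena, 3,123 units, $649,021.86):
Base rate for 6507.39 is 16% + $3.17/unit.
Origin Junena qualifies under the Talmark–Junena agreement and 6507.39 is covered: preferential rate 8.5% applies instead.
Duty = $649,021.86 × 8.5% = $55,166.86.
Line 3 (7695.51, Junoria, 863 kg, $83,780.04):
Base rate for 7695.51 is 4%.
Additional duty on 7695.51 from Junoria: +5.6%. Applied ad valorem rate: 4% + 5.6% = 9.6%.
Duty = $83,780.04 × 9.6% = $8,042.88.
Total = $37,949.49 + $55,166.86 + $8,042.88 = $101,159.23.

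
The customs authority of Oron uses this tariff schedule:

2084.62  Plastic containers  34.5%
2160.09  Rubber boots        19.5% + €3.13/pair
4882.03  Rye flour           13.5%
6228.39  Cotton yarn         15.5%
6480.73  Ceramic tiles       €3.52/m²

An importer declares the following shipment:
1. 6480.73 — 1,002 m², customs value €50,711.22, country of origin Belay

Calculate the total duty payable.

Line 1 (6480.73, Belay, 1,002 m², €50,711.22):
Base rate for 6480.73 is €3.52/m².
Duty = 1,002 × €3.52 = €3,527.04.

€3,527.04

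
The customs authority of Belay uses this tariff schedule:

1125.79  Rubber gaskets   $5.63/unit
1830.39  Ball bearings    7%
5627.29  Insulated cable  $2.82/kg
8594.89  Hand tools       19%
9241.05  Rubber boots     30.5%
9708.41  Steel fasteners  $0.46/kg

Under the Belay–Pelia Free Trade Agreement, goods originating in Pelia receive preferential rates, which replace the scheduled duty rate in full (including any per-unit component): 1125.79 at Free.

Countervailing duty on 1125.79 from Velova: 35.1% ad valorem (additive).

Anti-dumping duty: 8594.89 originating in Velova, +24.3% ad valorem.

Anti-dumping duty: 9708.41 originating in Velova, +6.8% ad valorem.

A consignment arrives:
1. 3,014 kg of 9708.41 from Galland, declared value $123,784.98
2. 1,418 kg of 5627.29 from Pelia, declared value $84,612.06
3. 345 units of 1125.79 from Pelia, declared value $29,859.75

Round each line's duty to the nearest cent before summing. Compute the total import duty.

Line 1 (9708.41, Galland, 3,014 kg, $123,784.98):
Base rate for 9708.41 is $0.46/kg.
The additional-duty order on 9708.41 targets Velova, not Galland; it does not apply.
Duty = 3,014 × $0.46 = $1,386.44.
Line 2 (5627.29, Pelia, 1,418 kg, $84,612.06):
Base rate for 5627.29 is $2.82/kg.
Origin Pelia is the FTA partner but 5627.29 is not on the preference list; base rate stands.
Duty = 1,418 × $2.82 = $3,998.76.
Line 3 (1125.79, Pelia, 345 units, $29,859.75):
Base rate for 1125.79 is $5.63/unit.
Origin Pelia qualifies under the Belay–Pelia agreement and 1125.79 is covered: preferential rate Free applies instead.
The additional-duty order on 1125.79 targets Velova, not Pelia; it does not apply.
Duty = $29,859.75 × 0% = $0.00.
Total = $1,386.44 + $3,998.76 + $0.00 = $5,385.20.

$5,385.20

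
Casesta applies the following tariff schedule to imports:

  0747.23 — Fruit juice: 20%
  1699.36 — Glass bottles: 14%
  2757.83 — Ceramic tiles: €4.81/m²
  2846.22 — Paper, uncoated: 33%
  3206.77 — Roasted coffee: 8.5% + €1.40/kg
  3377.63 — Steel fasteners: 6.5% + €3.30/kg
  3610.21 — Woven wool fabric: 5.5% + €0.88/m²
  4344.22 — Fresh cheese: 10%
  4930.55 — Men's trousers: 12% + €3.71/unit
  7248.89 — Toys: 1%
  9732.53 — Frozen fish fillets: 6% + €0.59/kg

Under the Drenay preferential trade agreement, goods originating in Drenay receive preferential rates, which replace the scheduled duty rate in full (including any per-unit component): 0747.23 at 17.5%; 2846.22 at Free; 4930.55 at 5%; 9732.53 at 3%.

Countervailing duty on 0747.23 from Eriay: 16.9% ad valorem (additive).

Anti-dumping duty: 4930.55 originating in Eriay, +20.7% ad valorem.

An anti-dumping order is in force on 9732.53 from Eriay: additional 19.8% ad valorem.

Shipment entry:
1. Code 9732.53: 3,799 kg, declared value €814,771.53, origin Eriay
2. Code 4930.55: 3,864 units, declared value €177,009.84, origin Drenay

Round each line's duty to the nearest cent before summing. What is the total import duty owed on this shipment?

Line 1 (9732.53, Eriay, 3,799 kg, €814,771.53):
Base rate for 9732.53 is 6% + €0.59/kg.
9732.53 has an FTA preferential rate, but origin Eriay is not Drenay; base rate stands.
Additional duty on 9732.53 from Eriay: +19.8%. Applied ad valorem rate: 6% + 19.8% = 25.8%.
Duty = €814,771.53 × 25.8% + 3,799 × €0.59 = €212,452.46.
Line 2 (4930.55, Drenay, 3,864 units, €177,009.84):
Base rate for 4930.55 is 12% + €3.71/unit.
Origin Drenay qualifies under the Casesta–Drenay agreement and 4930.55 is covered: preferential rate 5% applies instead.
The additional-duty order on 4930.55 targets Eriay, not Drenay; it does not apply.
Duty = €177,009.84 × 5% = €8,850.49.
Total = €212,452.46 + €8,850.49 = €221,302.95.

€221,302.95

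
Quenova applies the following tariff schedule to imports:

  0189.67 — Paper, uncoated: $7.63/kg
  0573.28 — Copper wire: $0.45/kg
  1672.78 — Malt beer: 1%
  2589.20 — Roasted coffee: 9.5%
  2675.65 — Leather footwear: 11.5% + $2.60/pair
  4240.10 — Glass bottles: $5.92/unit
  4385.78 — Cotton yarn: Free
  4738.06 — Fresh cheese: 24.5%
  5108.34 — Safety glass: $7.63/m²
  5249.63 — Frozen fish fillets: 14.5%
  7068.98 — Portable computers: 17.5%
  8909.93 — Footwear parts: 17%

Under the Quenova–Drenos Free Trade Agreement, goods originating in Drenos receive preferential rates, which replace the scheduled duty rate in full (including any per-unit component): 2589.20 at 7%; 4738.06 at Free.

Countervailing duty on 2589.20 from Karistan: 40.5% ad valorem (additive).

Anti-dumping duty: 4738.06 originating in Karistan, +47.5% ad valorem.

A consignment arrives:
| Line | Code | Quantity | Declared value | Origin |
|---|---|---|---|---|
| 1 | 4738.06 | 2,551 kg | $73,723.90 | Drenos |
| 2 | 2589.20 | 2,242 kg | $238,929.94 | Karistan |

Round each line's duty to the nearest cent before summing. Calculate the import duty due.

Line 1 (4738.06, Drenos, 2,551 kg, $73,723.90):
Base rate for 4738.06 is 24.5%.
Origin Drenos qualifies under the Quenova–Drenos agreement and 4738.06 is covered: preferential rate Free applies instead.
The additional-duty order on 4738.06 targets Karistan, not Drenos; it does not apply.
Duty = $73,723.90 × 0% = $0.00.
Line 2 (2589.20, Karistan, 2,242 kg, $238,929.94):
Base rate for 2589.20 is 9.5%.
2589.20 has an FTA preferential rate, but origin Karistan is not Drenos; base rate stands.
Additional duty on 2589.20 from Karistan: +40.5%. Applied ad valorem rate: 9.5% + 40.5% = 50%.
Duty = $238,929.94 × 50% = $119,464.97.
Total = $0.00 + $119,464.97 = $119,464.97.

$119,464.97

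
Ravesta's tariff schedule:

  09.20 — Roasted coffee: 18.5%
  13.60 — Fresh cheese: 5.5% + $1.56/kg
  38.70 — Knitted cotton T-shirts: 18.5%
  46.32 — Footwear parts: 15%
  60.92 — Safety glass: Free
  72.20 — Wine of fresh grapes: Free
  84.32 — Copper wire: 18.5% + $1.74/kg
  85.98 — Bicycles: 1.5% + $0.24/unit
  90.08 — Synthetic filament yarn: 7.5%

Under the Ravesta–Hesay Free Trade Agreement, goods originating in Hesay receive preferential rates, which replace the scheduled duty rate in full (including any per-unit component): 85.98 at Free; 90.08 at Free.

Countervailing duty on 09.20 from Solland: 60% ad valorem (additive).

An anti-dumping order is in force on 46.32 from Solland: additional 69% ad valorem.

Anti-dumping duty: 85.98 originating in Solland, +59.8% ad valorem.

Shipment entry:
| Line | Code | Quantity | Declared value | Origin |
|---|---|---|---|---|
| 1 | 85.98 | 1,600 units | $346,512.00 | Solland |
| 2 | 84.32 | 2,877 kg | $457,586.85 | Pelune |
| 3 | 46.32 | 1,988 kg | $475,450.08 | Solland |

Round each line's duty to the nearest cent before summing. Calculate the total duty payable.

Line 1 (85.98, Solland, 1,600 units, $346,512.00):
Base rate for 85.98 is 1.5% + $0.24/unit.
85.98 has an FTA preferential rate, but origin Solland is not Hesay; base rate stands.
Additional duty on 85.98 from Solland: +59.8%. Applied ad valorem rate: 1.5% + 59.8% = 61.3%.
Duty = $346,512.00 × 61.3% + 1,600 × $0.24 = $212,795.86.
Line 2 (84.32, Pelune, 2,877 kg, $457,586.85):
Base rate for 84.32 is 18.5% + $1.74/kg.
Duty = $457,586.85 × 18.5% + 2,877 × $1.74 = $89,659.55.
Line 3 (46.32, Solland, 1,988 kg, $475,450.08):
Base rate for 46.32 is 15%.
Additional duty on 46.32 from Solland: +69%. Applied ad valorem rate: 15% + 69% = 84%.
Duty = $475,450.08 × 84% = $399,378.07.
Total = $212,795.86 + $89,659.55 + $399,378.07 = $701,833.48.

$701,833.48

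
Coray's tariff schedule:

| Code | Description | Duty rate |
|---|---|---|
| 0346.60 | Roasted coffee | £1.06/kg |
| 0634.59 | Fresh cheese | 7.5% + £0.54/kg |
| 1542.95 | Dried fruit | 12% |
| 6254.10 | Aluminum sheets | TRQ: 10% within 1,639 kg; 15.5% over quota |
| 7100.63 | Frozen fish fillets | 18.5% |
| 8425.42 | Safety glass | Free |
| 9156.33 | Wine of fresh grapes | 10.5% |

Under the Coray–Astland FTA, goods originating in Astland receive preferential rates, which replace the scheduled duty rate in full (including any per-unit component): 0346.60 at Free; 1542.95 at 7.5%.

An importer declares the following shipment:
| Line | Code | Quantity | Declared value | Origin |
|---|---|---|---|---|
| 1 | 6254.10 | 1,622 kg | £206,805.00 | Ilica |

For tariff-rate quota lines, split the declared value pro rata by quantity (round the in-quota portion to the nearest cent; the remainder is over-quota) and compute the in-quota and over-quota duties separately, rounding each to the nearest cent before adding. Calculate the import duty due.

Line 1 (6254.10, Ilica, 1,622 kg, £206,805.00):
Code 6254.10 is under a tariff-rate quota (threshold 1,639 kg). Quantity 1,622 kg is within the quota, so the in-quota rate 10% applies to the full value.
Duty = £206,805.00 × 10% = £20,680.50.

£20,680.50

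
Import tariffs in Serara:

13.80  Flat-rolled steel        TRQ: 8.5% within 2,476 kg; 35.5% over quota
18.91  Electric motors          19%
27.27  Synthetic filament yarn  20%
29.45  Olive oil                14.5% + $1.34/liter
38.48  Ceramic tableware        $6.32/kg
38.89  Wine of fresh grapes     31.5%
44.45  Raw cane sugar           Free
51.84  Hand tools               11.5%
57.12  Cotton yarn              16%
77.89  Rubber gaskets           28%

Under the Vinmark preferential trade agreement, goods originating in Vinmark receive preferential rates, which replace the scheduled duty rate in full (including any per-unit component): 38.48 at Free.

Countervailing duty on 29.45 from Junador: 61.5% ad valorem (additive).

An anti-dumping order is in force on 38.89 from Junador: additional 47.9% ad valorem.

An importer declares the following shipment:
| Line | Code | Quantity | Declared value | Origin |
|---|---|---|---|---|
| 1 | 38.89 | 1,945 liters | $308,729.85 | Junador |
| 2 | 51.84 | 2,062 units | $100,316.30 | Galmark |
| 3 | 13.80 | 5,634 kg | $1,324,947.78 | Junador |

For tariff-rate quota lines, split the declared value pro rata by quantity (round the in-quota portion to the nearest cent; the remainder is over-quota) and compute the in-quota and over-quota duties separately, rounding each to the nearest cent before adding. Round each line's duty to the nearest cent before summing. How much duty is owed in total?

$569,808.49

Line 1 (38.89, Junador, 1,945 liters, $308,729.85):
Base rate for 38.89 is 31.5%.
Additional duty on 38.89 from Junador: +47.9%. Applied ad valorem rate: 31.5% + 47.9% = 79.4%.
Duty = $308,729.85 × 79.4% = $245,131.50.
Line 2 (51.84, Galmark, 2,062 units, $100,316.30):
Base rate for 51.84 is 11.5%.
Duty = $100,316.30 × 11.5% = $11,536.37.
Line 3 (13.80, Junador, 5,634 kg, $1,324,947.78):
Code 13.80 is under a tariff-rate quota (threshold 2,476 kg). In-quota: 2,476 kg at 8.5%; over-quota: 3,158 kg at 35.5%.
Pro-rata value split: in-quota = $1,324,947.78 × 2,476/5,634 = $582,280.92; over-quota = $1,324,947.78 − $582,280.92 = $742,666.86.
In-quota duty = $582,280.92 × 8.5% = $49,493.88. Over-quota duty = $742,666.86 × 35.5% = $263,646.74.
Line duty = $49,493.88 + $263,646.74 = $313,140.62.
Total = $245,131.50 + $11,536.37 + $313,140.62 = $569,808.49.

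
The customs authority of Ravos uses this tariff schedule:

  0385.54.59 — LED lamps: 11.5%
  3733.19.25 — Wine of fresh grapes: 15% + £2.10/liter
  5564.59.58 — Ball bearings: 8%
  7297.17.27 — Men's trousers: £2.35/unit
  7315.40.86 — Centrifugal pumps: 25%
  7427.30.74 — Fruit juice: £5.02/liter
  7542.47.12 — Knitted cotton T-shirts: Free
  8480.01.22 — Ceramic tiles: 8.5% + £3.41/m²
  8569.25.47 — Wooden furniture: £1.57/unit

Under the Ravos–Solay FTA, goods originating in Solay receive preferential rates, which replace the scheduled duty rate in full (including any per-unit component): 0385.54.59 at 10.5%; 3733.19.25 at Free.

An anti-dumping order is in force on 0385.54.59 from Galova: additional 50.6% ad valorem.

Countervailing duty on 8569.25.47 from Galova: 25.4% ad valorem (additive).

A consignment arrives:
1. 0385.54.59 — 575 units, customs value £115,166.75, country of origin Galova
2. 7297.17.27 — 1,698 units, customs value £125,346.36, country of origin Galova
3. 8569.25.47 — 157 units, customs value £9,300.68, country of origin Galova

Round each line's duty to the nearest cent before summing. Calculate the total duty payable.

£78,117.71

Line 1 (0385.54.59, Galova, 575 units, £115,166.75):
Base rate for 0385.54.59 is 11.5%.
0385.54.59 has an FTA preferential rate, but origin Galova is not Solay; base rate stands.
Additional duty on 0385.54.59 from Galova: +50.6%. Applied ad valorem rate: 11.5% + 50.6% = 62.1%.
Duty = £115,166.75 × 62.1% = £71,518.55.
Line 2 (7297.17.27, Galova, 1,698 units, £125,346.36):
Base rate for 7297.17.27 is £2.35/unit.
Duty = 1,698 × £2.35 = £3,990.30.
Line 3 (8569.25.47, Galova, 157 units, £9,300.68):
Base rate for 8569.25.47 is £1.57/unit.
Additional duty on 8569.25.47 from Galova: +25.4% ad valorem. Applied ad valorem rate = 25.4%.
Duty = £9,300.68 × 25.4% + 157 × £1.57 = £2,608.86.
Total = £71,518.55 + £3,990.30 + £2,608.86 = £78,117.71.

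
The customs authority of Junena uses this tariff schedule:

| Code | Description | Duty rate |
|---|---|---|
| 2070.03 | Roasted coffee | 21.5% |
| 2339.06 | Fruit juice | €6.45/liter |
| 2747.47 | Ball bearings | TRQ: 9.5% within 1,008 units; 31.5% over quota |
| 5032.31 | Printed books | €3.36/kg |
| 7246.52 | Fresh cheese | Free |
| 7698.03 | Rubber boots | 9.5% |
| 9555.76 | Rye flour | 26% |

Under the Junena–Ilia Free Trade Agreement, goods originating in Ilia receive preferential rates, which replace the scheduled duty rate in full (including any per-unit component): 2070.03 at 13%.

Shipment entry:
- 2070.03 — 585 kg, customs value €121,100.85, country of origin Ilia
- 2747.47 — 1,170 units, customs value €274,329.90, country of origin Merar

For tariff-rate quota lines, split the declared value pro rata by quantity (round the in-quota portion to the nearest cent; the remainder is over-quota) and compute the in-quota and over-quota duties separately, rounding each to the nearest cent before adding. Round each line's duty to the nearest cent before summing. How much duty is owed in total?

Line 1 (2070.03, Ilia, 585 kg, €121,100.85):
Base rate for 2070.03 is 21.5%.
Origin Ilia qualifies under the Junena–Ilia agreement and 2070.03 is covered: preferential rate 13% applies instead.
Duty = €121,100.85 × 13% = €15,743.11.
Line 2 (2747.47, Merar, 1,170 units, €274,329.90):
Code 2747.47 is under a tariff-rate quota (threshold 1,008 units). In-quota: 1,008 units at 9.5%; over-quota: 162 units at 31.5%.
Pro-rata value split: in-quota = €274,329.90 × 1,008/1,170 = €236,345.76; over-quota = €274,329.90 − €236,345.76 = €37,984.14.
In-quota duty = €236,345.76 × 9.5% = €22,452.85. Over-quota duty = €37,984.14 × 31.5% = €11,965.00.
Line duty = €22,452.85 + €11,965.00 = €34,417.85.
Total = €15,743.11 + €34,417.85 = €50,160.96.

€50,160.96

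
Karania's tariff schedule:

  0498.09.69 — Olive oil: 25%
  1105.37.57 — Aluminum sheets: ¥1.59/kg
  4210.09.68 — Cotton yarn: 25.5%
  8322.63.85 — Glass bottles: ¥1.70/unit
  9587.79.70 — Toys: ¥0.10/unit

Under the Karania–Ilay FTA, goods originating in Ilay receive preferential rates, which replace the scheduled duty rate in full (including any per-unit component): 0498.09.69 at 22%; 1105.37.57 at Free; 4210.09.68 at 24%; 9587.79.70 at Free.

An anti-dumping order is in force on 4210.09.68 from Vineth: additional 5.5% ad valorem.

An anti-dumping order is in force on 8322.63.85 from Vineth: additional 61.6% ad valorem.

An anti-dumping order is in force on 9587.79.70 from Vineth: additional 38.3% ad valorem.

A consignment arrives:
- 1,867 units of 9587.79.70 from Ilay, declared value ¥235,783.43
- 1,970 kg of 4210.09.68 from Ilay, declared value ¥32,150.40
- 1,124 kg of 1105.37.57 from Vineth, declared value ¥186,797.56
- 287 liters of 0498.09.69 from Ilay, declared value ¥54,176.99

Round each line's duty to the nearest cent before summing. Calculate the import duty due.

¥21,422.20

Line 1 (9587.79.70, Ilay, 1,867 units, ¥235,783.43):
Base rate for 9587.79.70 is ¥0.10/unit.
Origin Ilay qualifies under the Karania–Ilay agreement and 9587.79.70 is covered: preferential rate Free applies instead.
The additional-duty order on 9587.79.70 targets Vineth, not Ilay; it does not apply.
Duty = ¥235,783.43 × 0% = ¥0.00.
Line 2 (4210.09.68, Ilay, 1,970 kg, ¥32,150.40):
Base rate for 4210.09.68 is 25.5%.
Origin Ilay qualifies under the Karania–Ilay agreement and 4210.09.68 is covered: preferential rate 24% applies instead.
The additional-duty order on 4210.09.68 targets Vineth, not Ilay; it does not apply.
Duty = ¥32,150.40 × 24% = ¥7,716.10.
Line 3 (1105.37.57, Vineth, 1,124 kg, ¥186,797.56):
Base rate for 1105.37.57 is ¥1.59/kg.
1105.37.57 has an FTA preferential rate, but origin Vineth is not Ilay; base rate stands.
Duty = 1,124 × ¥1.59 = ¥1,787.16.
Line 4 (0498.09.69, Ilay, 287 liters, ¥54,176.99):
Base rate for 0498.09.69 is 25%.
Origin Ilay qualifies under the Karania–Ilay agreement and 0498.09.69 is covered: preferential rate 22% applies instead.
Duty = ¥54,176.99 × 22% = ¥11,918.94.
Total = ¥0.00 + ¥7,716.10 + ¥1,787.16 + ¥11,918.94 = ¥21,422.20.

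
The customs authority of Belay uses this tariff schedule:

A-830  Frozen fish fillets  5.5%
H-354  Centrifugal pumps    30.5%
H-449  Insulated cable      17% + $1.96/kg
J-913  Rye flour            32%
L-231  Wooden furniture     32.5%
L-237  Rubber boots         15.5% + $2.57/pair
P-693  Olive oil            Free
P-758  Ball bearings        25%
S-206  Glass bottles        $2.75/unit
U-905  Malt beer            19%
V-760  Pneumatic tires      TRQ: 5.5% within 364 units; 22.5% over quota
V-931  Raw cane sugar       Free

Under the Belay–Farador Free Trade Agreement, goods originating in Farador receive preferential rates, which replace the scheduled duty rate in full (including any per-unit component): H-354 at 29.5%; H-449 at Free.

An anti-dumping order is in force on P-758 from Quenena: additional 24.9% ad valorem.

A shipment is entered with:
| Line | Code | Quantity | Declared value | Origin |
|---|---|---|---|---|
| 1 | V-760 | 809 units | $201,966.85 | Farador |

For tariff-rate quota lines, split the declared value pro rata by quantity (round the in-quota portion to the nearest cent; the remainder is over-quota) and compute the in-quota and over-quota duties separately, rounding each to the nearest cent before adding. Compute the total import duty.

Line 1 (V-760, Farador, 809 units, $201,966.85):
Code V-760 is under a tariff-rate quota (threshold 364 units). In-quota: 364 units at 5.5%; over-quota: 445 units at 22.5%.
Pro-rata value split: in-quota = $201,966.85 × 364/809 = $90,872.60; over-quota = $201,966.85 − $90,872.60 = $111,094.25.
In-quota duty = $90,872.60 × 5.5% = $4,997.99. Over-quota duty = $111,094.25 × 22.5% = $24,996.21.
Line duty = $4,997.99 + $24,996.21 = $29,994.20.

$29,994.20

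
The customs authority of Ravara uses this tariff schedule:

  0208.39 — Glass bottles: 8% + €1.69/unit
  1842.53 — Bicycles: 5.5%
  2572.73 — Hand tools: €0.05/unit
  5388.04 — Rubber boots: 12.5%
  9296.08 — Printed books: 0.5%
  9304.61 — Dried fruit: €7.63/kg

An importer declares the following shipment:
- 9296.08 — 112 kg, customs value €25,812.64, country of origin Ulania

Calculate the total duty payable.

€129.06

Line 1 (9296.08, Ulania, 112 kg, €25,812.64):
Base rate for 9296.08 is 0.5%.
Duty = €25,812.64 × 0.5% = €129.06.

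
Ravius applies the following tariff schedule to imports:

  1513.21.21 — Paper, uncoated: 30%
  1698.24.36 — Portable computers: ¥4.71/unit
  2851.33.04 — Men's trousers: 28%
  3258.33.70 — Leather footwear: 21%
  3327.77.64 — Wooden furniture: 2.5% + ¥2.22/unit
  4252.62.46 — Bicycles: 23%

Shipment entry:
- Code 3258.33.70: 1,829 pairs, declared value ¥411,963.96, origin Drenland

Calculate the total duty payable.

¥86,512.43

Line 1 (3258.33.70, Drenland, 1,829 pairs, ¥411,963.96):
Base rate for 3258.33.70 is 21%.
Duty = ¥411,963.96 × 21% = ¥86,512.43.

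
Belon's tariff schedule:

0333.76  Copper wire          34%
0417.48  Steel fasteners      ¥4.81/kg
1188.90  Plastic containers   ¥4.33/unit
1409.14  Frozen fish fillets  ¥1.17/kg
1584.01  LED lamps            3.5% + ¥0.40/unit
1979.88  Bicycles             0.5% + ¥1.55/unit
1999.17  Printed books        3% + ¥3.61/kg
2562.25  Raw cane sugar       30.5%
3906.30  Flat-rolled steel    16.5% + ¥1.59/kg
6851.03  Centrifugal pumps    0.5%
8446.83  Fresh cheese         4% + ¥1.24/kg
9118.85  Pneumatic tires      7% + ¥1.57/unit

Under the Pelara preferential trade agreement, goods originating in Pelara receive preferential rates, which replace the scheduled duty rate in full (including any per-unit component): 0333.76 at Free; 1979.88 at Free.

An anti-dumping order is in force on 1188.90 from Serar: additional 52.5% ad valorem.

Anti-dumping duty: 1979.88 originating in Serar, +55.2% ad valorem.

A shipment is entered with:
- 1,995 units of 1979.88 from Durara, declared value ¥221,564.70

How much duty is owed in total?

Line 1 (1979.88, Durara, 1,995 units, ¥221,564.70):
Base rate for 1979.88 is 0.5% + ¥1.55/unit.
1979.88 has an FTA preferential rate, but origin Durara is not Pelara; base rate stands.
The additional-duty order on 1979.88 targets Serar, not Durara; it does not apply.
Duty = ¥221,564.70 × 0.5% + 1,995 × ¥1.55 = ¥4,200.07.

¥4,200.07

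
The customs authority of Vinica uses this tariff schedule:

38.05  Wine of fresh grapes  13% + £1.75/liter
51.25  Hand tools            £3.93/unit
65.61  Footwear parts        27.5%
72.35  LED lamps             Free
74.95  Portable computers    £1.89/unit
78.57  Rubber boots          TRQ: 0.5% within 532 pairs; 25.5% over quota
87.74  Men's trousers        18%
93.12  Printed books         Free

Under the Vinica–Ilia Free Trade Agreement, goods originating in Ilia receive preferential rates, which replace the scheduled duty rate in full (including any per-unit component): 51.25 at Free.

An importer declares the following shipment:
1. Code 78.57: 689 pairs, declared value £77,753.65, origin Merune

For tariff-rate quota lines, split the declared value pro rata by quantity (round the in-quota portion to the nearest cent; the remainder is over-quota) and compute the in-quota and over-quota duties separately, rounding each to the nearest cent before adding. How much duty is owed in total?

Line 1 (78.57, Merune, 689 pairs, £77,753.65):
Code 78.57 is under a tariff-rate quota (threshold 532 pairs). In-quota: 532 pairs at 0.5%; over-quota: 157 pairs at 25.5%.
Pro-rata value split: in-quota = £77,753.65 × 532/689 = £60,036.20; over-quota = £77,753.65 − £60,036.20 = £17,717.45.
In-quota duty = £60,036.20 × 0.5% = £300.18. Over-quota duty = £17,717.45 × 25.5% = £4,517.95.
Line duty = £300.18 + £4,517.95 = £4,818.13.

£4,818.13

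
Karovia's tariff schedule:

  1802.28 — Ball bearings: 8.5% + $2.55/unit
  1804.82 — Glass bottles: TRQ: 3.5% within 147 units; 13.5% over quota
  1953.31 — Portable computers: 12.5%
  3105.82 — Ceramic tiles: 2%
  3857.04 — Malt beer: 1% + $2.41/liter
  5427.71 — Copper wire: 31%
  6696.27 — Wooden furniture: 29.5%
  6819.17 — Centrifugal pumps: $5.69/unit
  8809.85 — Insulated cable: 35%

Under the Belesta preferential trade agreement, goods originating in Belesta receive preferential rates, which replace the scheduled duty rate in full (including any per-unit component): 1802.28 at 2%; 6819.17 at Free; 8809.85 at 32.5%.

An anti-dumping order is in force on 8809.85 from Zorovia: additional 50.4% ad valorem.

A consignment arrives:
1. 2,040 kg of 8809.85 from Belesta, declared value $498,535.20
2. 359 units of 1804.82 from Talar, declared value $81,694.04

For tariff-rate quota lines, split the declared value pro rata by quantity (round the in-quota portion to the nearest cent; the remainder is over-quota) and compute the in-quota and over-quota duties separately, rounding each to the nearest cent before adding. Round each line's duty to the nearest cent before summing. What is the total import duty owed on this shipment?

$169,707.51

Line 1 (8809.85, Belesta, 2,040 kg, $498,535.20):
Base rate for 8809.85 is 35%.
Origin Belesta qualifies under the Karovia–Belesta agreement and 8809.85 is covered: preferential rate 32.5% applies instead.
The additional-duty order on 8809.85 targets Zorovia, not Belesta; it does not apply.
Duty = $498,535.20 × 32.5% = $162,023.94.
Line 2 (1804.82, Talar, 359 units, $81,694.04):
Code 1804.82 is under a tariff-rate quota (threshold 147 units). In-quota: 147 units at 3.5%; over-quota: 212 units at 13.5%.
Pro-rata value split: in-quota = $81,694.04 × 147/359 = $33,451.32; over-quota = $81,694.04 − $33,451.32 = $48,242.72.
In-quota duty = $33,451.32 × 3.5% = $1,170.80. Over-quota duty = $48,242.72 × 13.5% = $6,512.77.
Line duty = $1,170.80 + $6,512.77 = $7,683.57.
Total = $162,023.94 + $7,683.57 = $169,707.51.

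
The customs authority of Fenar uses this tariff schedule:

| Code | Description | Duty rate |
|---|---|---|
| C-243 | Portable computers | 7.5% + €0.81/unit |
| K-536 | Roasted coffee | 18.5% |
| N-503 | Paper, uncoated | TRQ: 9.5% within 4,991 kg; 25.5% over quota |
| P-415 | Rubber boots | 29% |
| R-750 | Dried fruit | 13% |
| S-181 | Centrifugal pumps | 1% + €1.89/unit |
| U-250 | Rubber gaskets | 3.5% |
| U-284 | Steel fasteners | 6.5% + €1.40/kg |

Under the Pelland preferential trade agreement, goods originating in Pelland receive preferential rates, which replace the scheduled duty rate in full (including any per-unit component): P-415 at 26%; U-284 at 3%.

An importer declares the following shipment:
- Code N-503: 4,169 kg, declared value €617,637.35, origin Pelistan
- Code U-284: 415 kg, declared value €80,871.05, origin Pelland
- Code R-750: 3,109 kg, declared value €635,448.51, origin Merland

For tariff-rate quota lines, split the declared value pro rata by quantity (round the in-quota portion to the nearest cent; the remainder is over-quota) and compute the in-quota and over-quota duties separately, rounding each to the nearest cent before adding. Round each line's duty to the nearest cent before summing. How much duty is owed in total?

€143,709.99

Line 1 (N-503, Pelistan, 4,169 kg, €617,637.35):
Code N-503 is under a tariff-rate quota (threshold 4,991 kg). Quantity 4,169 kg is within the quota, so the in-quota rate 9.5% applies to the full value.
Duty = €617,637.35 × 9.5% = €58,675.55.
Line 2 (U-284, Pelland, 415 kg, €80,871.05):
Base rate for U-284 is 6.5% + €1.40/kg.
Origin Pelland qualifies under the Fenar–Pelland agreement and U-284 is covered: preferential rate 3% applies instead.
Duty = €80,871.05 × 3% = €2,426.13.
Line 3 (R-750, Merland, 3,109 kg, €635,448.51):
Base rate for R-750 is 13%.
Duty = €635,448.51 × 13% = €82,608.31.
Total = €58,675.55 + €2,426.13 + €82,608.31 = €143,709.99.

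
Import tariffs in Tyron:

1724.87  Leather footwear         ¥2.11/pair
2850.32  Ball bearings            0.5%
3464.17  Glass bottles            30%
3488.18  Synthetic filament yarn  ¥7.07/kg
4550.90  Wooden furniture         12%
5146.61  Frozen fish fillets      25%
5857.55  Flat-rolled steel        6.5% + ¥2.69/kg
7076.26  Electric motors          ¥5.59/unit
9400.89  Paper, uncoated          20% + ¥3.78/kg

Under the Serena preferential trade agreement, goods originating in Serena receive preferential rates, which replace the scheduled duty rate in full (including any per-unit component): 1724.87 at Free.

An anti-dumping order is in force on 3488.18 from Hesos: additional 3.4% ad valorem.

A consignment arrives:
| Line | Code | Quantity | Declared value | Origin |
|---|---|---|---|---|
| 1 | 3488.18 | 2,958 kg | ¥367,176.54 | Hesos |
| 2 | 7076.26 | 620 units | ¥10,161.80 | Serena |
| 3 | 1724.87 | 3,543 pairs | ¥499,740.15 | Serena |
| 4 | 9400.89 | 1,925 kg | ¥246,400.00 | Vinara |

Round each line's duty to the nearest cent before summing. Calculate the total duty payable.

¥93,419.36

Line 1 (3488.18, Hesos, 2,958 kg, ¥367,176.54):
Base rate for 3488.18 is ¥7.07/kg.
Additional duty on 3488.18 from Hesos: +3.4% ad valorem. Applied ad valorem rate = 3.4%.
Duty = ¥367,176.54 × 3.4% + 2,958 × ¥7.07 = ¥33,397.06.
Line 2 (7076.26, Serena, 620 units, ¥10,161.80):
Base rate for 7076.26 is ¥5.59/unit.
Origin Serena is the FTA partner but 7076.26 is not on the preference list; base rate stands.
Duty = 620 × ¥5.59 = ¥3,465.80.
Line 3 (1724.87, Serena, 3,543 pairs, ¥499,740.15):
Base rate for 1724.87 is ¥2.11/pair.
Origin Serena qualifies under the Tyron–Serena agreement and 1724.87 is covered: preferential rate Free applies instead.
Duty = ¥499,740.15 × 0% = ¥0.00.
Line 4 (9400.89, Vinara, 1,925 kg, ¥246,400.00):
Base rate for 9400.89 is 20% + ¥3.78/kg.
Duty = ¥246,400.00 × 20% + 1,925 × ¥3.78 = ¥56,556.50.
Total = ¥33,397.06 + ¥3,465.80 + ¥0.00 + ¥56,556.50 = ¥93,419.36.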